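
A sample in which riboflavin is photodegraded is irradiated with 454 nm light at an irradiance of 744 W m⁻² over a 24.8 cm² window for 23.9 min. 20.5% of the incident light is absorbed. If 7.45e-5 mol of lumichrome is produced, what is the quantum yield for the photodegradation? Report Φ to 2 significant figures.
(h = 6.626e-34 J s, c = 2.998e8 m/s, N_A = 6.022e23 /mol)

Φ = 0.036

Photon energy at 454 nm: hc/λ = (6.626e-34)(2.998e8)/(454e-9) = 4.375e-19 J.
Energy delivered: (744 W m⁻²)(24.8e-4 m²)(1434 s) = 2646 J.
Photons incident: 2646 / 4.375e-19 = 6.048e21, i.e. 6.048e21/6.022e23 = 0.01004 mol.
Photons absorbed: 0.205 × 0.01004 = 0.002058 mol.
Φ = 7.45e-5 mol / 0.002058 mol photons = 0.036.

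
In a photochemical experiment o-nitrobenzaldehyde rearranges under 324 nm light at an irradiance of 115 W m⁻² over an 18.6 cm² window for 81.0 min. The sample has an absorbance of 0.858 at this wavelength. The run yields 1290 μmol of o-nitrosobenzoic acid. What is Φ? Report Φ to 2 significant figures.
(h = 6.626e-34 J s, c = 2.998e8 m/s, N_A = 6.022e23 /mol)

Product: 1290 μmol = 0.00129 mol.
Photon energy at 324 nm: hc/λ = (6.626e-34)(2.998e8)/(324e-9) = 6.131e-19 J.
Energy delivered: (115 W m⁻²)(18.6e-4 m²)(4860 s) = 1040 J.
Photons incident: 1040 / 6.131e-19 = 1.696e21, i.e. 1.696e21/6.022e23 = 0.002816 mol.
Fraction absorbed: 1 − 10^(−0.858) = 0.8613.
Photons absorbed: 0.8613 × 0.002816 = 0.002425 mol.
Φ = 0.00129 mol / 0.002425 mol photons = 0.53.

Φ = 0.53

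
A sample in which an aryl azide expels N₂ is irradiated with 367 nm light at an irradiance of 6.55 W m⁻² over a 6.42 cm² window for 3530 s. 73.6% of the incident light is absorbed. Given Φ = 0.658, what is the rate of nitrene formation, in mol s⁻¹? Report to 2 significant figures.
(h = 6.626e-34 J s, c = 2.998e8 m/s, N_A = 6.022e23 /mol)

Photon energy at 367 nm: hc/λ = (6.626e-34)(2.998e8)/(367e-9) = 5.413e-19 J.
Energy delivered: (6.55 W m⁻²)(6.42e-4 m²)(3530 s) = 14.84 J.
Photons incident: 14.84 / 5.413e-19 = 2.742e19, i.e. 2.742e19/6.022e23 = 4.553e-5 mol.
Photons absorbed: 0.736 × 4.553e-5 = 3.351e-5 mol.
Product formed: 0.658 × 3.351e-5 = 2.205e-5 mol.
Rate: 2.205e-5 / 3530 s = 6.2e-9 mol s⁻¹.

6.2e-9 mol s⁻¹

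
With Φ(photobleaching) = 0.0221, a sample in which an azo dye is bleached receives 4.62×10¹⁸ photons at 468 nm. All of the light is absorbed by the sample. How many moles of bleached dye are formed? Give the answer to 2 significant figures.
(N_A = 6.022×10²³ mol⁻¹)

1.7×10⁻⁷ mol

Moles of photons: 4.62×10¹⁸ / 6.022×10²³ = 7.672×10⁻⁶ mol.
Product: Φ × n_abs = 0.0221 × 7.672×10⁻⁶ = 1.696×10⁻⁷ mol.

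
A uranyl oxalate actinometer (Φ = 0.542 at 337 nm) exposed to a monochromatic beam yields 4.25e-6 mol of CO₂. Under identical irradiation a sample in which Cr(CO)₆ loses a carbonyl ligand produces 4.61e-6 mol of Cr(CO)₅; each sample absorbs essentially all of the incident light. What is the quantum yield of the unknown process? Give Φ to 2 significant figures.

Φ = 0.59

Photons absorbed by the actinometer: 4.25e-6 / 0.542 = 7.841e-6 mol.
Φ(unknown) = 4.61e-6 / 7.841e-6 = 0.59.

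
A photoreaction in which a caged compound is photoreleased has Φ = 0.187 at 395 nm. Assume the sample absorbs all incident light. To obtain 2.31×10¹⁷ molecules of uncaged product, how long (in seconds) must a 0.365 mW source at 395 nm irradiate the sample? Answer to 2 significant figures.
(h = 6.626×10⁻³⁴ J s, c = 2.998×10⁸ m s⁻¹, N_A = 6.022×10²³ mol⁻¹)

Product: 2.31×10¹⁷ / 6.022×10²³ = 3.836×10⁻⁷ mol.
Photons that must be absorbed: 3.836×10⁻⁷ / 0.187 = 2.051×10⁻⁶ mol.
Photon energy: hc/λ = 5.029×10⁻¹⁹ J; per mole, 3.028×10⁵ J mol⁻¹.
Energy required: 2.051×10⁻⁶ × 3.028×10⁵ = 0.6210 J.
Time: 0.6210 J / 0.000365 W = 1700 s.

t ≈ 1700 s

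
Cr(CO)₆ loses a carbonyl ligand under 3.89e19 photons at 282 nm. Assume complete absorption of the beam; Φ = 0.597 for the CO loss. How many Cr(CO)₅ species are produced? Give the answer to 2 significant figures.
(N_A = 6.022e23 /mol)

2.3e19 species

Moles of photons: 3.89e19 / 6.022e23 = 6.460e-5 mol.
Product: Φ × n_abs = 0.597 × 6.460e-5 = 3.857e-5 mol.
As a count: 3.857e-5 × 6.022e23 = 2.3e19.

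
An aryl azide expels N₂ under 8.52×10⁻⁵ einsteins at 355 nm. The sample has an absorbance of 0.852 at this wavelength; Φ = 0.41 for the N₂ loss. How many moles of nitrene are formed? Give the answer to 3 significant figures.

3.00×10⁻⁵ mol

Fraction absorbed: 1 − 10^(−0.852) = 0.8594.
Photons absorbed: 0.8594 × 8.52×10⁻⁵ = 7.322×10⁻⁵ mol.
Product: Φ × n_abs = 0.41 × 7.322×10⁻⁵ = 3.002×10⁻⁵ mol.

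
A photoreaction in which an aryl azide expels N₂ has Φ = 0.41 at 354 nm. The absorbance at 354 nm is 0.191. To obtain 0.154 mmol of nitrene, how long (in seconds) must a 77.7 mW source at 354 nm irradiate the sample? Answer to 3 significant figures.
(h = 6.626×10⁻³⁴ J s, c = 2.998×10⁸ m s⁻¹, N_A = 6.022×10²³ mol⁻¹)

t ≈ 4590 s

Product: 0.154 mmol = 1.54×10⁻⁴ mol.
Photons that must be absorbed: 1.54×10⁻⁴ / 0.41 = 3.756×10⁻⁴ mol.
Fraction absorbed: 1 − 10^(−0.191) = 0.3558.
Incident photons needed: 3.756×10⁻⁴ / 0.3558 = 0.001056 mol.
Photon energy: hc/λ = 5.612×10⁻¹⁹ J; per mole, 3.380×10⁵ J mol⁻¹.
Energy required: 0.001056 × 3.380×10⁵ = 356.9 J.
Time: 356.9 J / 0.0777 W = 4590 s.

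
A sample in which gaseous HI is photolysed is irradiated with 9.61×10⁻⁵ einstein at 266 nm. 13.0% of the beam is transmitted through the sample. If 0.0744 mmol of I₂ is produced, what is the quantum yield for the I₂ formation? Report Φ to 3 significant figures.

Product: 0.0744 mmol = 7.44×10⁻⁵ mol.
Fraction absorbed: 1 − 13.0/100 = 0.8700.
Photons absorbed: 0.8700 × 9.61×10⁻⁵ = 8.361×10⁻⁵ mol.
Φ = 7.44×10⁻⁵ mol / 8.361×10⁻⁵ mol photons = 0.890.

Φ = 0.890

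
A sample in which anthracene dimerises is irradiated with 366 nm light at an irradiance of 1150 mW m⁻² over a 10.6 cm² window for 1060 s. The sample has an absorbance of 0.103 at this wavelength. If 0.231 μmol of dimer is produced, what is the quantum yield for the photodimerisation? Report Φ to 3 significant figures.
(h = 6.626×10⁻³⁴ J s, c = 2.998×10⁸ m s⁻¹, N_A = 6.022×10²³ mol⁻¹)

Product: 0.231 μmol = 2.31×10⁻⁷ mol.
Photon energy at 366 nm: hc/λ = (6.626×10⁻³⁴)(2.998×10⁸)/(366×10⁻⁹) = 5.428×10⁻¹⁹ J.
Energy delivered: (1150 mW m⁻²)(10.6×10⁻⁴ m²)(1060 s) = 1.292 J.
Photons incident: 1.292 / 5.428×10⁻¹⁹ = 2.380×10¹⁸, i.e. 2.380×10¹⁸/6.022×10²³ = 3.952×10⁻⁶ mol.
Fraction absorbed: 1 − 10^(−0.103) = 0.2111.
Photons absorbed: 0.2111 × 3.952×10⁻⁶ = 8.343×10⁻⁷ mol.
Φ = 2.31×10⁻⁷ mol / 8.343×10⁻⁷ mol photons = 0.277.

Φ = 0.277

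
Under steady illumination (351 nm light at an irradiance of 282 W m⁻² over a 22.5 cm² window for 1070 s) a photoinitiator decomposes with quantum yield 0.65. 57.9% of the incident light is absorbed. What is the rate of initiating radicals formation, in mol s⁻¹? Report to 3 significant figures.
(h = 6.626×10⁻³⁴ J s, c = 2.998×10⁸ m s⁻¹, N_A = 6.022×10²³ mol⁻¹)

7.01×10⁻⁷ mol s⁻¹

Photon energy at 351 nm: hc/λ = (6.626×10⁻³⁴)(2.998×10⁸)/(351×10⁻⁹) = 5.659×10⁻¹⁹ J.
Energy delivered: (282 W m⁻²)(22.5×10⁻⁴ m²)(1070 s) = 678.9 J.
Photons incident: 678.9 / 5.659×10⁻¹⁹ = 1.200×10²¹, i.e. 1.200×10²¹/6.022×10²³ = 0.001993 mol.
Photons absorbed: 0.579 × 0.001993 = 0.001154 mol.
Product formed: 0.65 × 0.001154 = 7.501×10⁻⁴ mol.
Rate: 7.501×10⁻⁴ / 1070 s = 7.01×10⁻⁷ mol s⁻¹.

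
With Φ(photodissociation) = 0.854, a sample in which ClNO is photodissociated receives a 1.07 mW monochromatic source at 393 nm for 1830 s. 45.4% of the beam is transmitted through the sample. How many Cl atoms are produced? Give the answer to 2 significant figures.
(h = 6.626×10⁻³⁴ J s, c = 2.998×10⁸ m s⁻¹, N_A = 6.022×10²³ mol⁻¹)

1.8×10¹⁸ atoms

Photon energy at 393 nm: hc/λ = (6.626×10⁻³⁴)(2.998×10⁸)/(393×10⁻⁹) = 5.055×10⁻¹⁹ J.
Energy delivered: (1.07 mW)(1830 s) = 1.958 J.
Photons incident: 1.958 / 5.055×10⁻¹⁹ = 3.873×10¹⁸, i.e. 3.873×10¹⁸/6.022×10²³ = 6.431×10⁻⁶ mol.
Fraction absorbed: 1 − 45.4/100 = 0.5460.
Photons absorbed: 0.5460 × 6.431×10⁻⁶ = 3.511×10⁻⁶ mol.
Product: Φ × n_abs = 0.854 × 3.511×10⁻⁶ = 2.998×10⁻⁶ mol.
As a count: 2.998×10⁻⁶ × 6.022×10²³ = 1.8×10¹⁸.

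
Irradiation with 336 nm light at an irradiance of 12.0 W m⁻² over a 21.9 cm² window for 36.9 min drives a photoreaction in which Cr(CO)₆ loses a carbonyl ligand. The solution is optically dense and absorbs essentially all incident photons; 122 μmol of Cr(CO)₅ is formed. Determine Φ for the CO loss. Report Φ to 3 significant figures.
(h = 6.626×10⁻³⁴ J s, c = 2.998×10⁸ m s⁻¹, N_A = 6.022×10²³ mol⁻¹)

Φ = 0.747

Product: 122 μmol = 1.22×10⁻⁴ mol.
Photon energy at 336 nm: hc/λ = (6.626×10⁻³⁴)(2.998×10⁸)/(336×10⁻⁹) = 5.912×10⁻¹⁹ J.
Energy delivered: (12.0 W m⁻²)(21.9×10⁻⁴ m²)(2214 s) = 58.18 J.
Photons incident: 58.18 / 5.912×10⁻¹⁹ = 9.841×10¹⁹, i.e. 9.841×10¹⁹/6.022×10²³ = 1.634×10⁻⁴ mol.
Φ = 1.22×10⁻⁴ mol / 1.634×10⁻⁴ mol photons = 0.747.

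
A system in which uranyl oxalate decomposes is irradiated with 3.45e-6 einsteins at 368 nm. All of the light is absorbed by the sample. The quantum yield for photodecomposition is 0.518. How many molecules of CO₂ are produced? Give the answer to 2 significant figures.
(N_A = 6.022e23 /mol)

1.1e18 molecules

Product: Φ × n_abs = 0.518 × 3.45e-6 = 1.787e-6 mol.
As a count: 1.787e-6 × 6.022e23 = 1.1e18.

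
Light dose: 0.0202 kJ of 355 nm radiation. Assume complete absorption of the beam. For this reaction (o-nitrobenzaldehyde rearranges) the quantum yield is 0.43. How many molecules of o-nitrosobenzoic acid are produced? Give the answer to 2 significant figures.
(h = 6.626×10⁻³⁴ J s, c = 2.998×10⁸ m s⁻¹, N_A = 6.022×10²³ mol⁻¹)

Photon energy at 355 nm: hc/λ = (6.626×10⁻³⁴)(2.998×10⁸)/(355×10⁻⁹) = 5.596×10⁻¹⁹ J.
Incident energy: 0.0202 kJ = 20.2 J.
Photons incident: 20.2 / 5.596×10⁻¹⁹ = 3.610×10¹⁹, i.e. 3.610×10¹⁹/6.022×10²³ = 5.995×10⁻⁵ mol.
Product: Φ × n_abs = 0.43 × 5.995×10⁻⁵ = 2.578×10⁻⁵ mol.
As a count: 2.578×10⁻⁵ × 6.022×10²³ = 1.6×10¹⁹.

1.6×10¹⁹ molecules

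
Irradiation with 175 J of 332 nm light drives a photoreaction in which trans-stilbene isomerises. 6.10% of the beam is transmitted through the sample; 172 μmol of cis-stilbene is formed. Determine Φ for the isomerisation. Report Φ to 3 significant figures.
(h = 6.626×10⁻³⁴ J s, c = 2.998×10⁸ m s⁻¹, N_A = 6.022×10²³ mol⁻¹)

Product: 172 μmol = 1.72×10⁻⁴ mol.
Photon energy at 332 nm: hc/λ = (6.626×10⁻³⁴)(2.998×10⁸)/(332×10⁻⁹) = 5.983×10⁻¹⁹ J.
Photons incident: 175 / 5.983×10⁻¹⁹ = 2.925×10²⁰, i.e. 2.925×10²⁰/6.022×10²³ = 4.857×10⁻⁴ mol.
Fraction absorbed: 1 − 6.10/100 = 0.9390.
Photons absorbed: 0.9390 × 4.857×10⁻⁴ = 4.561×10⁻⁴ mol.
Φ = 1.72×10⁻⁴ mol / 4.561×10⁻⁴ mol photons = 0.377.

Φ = 0.377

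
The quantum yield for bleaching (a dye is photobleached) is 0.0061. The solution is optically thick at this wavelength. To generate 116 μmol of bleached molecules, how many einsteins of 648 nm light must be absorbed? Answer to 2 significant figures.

Product: 116 μmol = 1.16e-4 mol.
Photons that must be absorbed: 1.16e-4 / 0.0061 = 0.01902 mol.

0.019 einstein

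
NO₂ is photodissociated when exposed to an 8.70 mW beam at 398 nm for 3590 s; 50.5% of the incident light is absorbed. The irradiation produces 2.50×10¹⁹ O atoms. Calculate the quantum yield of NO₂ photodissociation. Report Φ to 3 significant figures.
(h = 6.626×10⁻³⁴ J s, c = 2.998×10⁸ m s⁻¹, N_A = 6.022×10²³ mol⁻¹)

Product: 2.50×10¹⁹ / 6.022×10²³ = 4.151×10⁻⁵ mol.
Photon energy at 398 nm: hc/λ = (6.626×10⁻³⁴)(2.998×10⁸)/(398×10⁻⁹) = 4.991×10⁻¹⁹ J.
Energy delivered: (8.70 mW)(3590 s) = 31.23 J.
Photons incident: 31.23 / 4.991×10⁻¹⁹ = 6.257×10¹⁹, i.e. 6.257×10¹⁹/6.022×10²³ = 1.039×10⁻⁴ mol.
Photons absorbed: 0.505 × 1.039×10⁻⁴ = 5.247×10⁻⁵ mol.
Φ = 4.151×10⁻⁵ mol / 5.247×10⁻⁵ mol photons = 0.791.

Φ = 0.791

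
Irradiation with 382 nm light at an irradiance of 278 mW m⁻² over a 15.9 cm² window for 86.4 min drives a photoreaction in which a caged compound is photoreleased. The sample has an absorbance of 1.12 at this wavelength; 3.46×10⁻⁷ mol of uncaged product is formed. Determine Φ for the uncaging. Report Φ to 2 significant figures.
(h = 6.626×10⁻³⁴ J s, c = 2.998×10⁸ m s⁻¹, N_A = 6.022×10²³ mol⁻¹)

Photon energy at 382 nm: hc/λ = (6.626×10⁻³⁴)(2.998×10⁸)/(382×10⁻⁹) = 5.200×10⁻¹⁹ J.
Energy delivered: (278 mW m⁻²)(15.9×10⁻⁴ m²)(5184 s) = 2.291 J.
Photons incident: 2.291 / 5.200×10⁻¹⁹ = 4.406×10¹⁸, i.e. 4.406×10¹⁸/6.022×10²³ = 7.317×10⁻⁶ mol.
Fraction absorbed: 1 − 10^(−1.12) = 0.9241.
Photons absorbed: 0.9241 × 7.317×10⁻⁶ = 6.762×10⁻⁶ mol.
Φ = 3.46×10⁻⁷ mol / 6.762×10⁻⁶ mol photons = 0.051.

Φ = 0.051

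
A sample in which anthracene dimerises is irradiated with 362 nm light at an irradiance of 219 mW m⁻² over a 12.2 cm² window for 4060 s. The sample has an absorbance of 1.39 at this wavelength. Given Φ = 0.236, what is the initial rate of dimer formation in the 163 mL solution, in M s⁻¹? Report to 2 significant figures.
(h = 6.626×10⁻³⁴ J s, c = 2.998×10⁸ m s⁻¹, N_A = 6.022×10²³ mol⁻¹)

1.1×10⁻⁹ M s⁻¹

Photon energy at 362 nm: hc/λ = (6.626×10⁻³⁴)(2.998×10⁸)/(362×10⁻⁹) = 5.487×10⁻¹⁹ J.
Energy delivered: (219 mW m⁻²)(12.2×10⁻⁴ m²)(4060 s) = 1.085 J.
Photons incident: 1.085 / 5.487×10⁻¹⁹ = 1.977×10¹⁸, i.e. 1.977×10¹⁸/6.022×10²³ = 3.283×10⁻⁶ mol.
Fraction absorbed: 1 − 10^(−1.39) = 0.9593.
Photons absorbed: 0.9593 × 3.283×10⁻⁶ = 3.149×10⁻⁶ mol.
Product formed: 0.236 × 3.149×10⁻⁶ = 7.432×10⁻⁷ mol.
Rate: 7.432×10⁻⁷ mol / (4060 s × 0.163 L) = 1.1×10⁻⁹ M s⁻¹.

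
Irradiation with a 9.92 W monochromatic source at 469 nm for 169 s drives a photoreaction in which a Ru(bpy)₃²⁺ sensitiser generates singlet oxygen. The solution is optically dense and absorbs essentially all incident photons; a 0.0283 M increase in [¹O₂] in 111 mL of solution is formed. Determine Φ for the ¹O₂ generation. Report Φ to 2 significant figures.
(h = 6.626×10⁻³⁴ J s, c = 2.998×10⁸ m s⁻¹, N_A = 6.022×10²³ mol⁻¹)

Φ = 0.48

Product: (0.0283 M)(0.111 L) = 0.003141 mol.
Photon energy at 469 nm: hc/λ = (6.626×10⁻³⁴)(2.998×10⁸)/(469×10⁻⁹) = 4.236×10⁻¹⁹ J.
Energy delivered: (9.92 W)(169 s) = 1676 J.
Photons incident: 1676 / 4.236×10⁻¹⁹ = 3.957×10²¹, i.e. 3.957×10²¹/6.022×10²³ = 0.006571 mol.
Φ = 0.003141 mol / 0.006571 mol photons = 0.48.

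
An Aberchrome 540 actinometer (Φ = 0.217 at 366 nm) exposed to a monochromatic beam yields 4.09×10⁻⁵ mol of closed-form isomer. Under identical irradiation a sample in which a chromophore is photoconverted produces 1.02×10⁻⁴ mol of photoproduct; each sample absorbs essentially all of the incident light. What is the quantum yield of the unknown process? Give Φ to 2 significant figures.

Photons absorbed by the actinometer: 4.09×10⁻⁵ / 0.217 = 1.885×10⁻⁴ mol.
Φ(unknown) = 1.02×10⁻⁴ / 1.885×10⁻⁴ = 0.54.

Φ = 0.54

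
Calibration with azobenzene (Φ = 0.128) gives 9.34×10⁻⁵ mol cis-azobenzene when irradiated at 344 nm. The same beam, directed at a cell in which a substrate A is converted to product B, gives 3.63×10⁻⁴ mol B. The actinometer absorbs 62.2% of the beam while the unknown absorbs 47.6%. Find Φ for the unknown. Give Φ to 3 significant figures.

Photons absorbed by the actinometer: 9.34×10⁻⁵ / 0.128 = 7.297×10⁻⁴ mol.
Incident flux: 7.297×10⁻⁴ / 0.622 = 0.001173 einstein.
Absorbed by unknown: 0.476 × 0.001173 = 5.583×10⁻⁴ mol.
Φ(unknown) = 3.63×10⁻⁴ / 5.583×10⁻⁴ = 0.650.

Φ = 0.650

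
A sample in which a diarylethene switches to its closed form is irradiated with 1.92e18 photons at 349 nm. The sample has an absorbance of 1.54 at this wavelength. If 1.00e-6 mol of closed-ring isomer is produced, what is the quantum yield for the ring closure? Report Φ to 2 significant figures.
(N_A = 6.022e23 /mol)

Φ = 0.32

Moles of photons: 1.92e18 / 6.022e23 = 3.188e-6 mol.
Fraction absorbed: 1 − 10^(−1.54) = 0.9712.
Photons absorbed: 0.9712 × 3.188e-6 = 3.096e-6 mol.
Φ = 1.00e-6 mol / 3.096e-6 mol photons = 0.32.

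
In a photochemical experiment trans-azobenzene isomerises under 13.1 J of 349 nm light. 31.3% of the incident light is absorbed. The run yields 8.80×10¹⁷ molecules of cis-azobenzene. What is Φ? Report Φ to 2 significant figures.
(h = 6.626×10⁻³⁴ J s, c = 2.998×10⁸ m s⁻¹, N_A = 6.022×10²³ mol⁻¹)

Φ = 0.12

Product: 8.80×10¹⁷ / 6.022×10²³ = 1.461×10⁻⁶ mol.
Photon energy at 349 nm: hc/λ = (6.626×10⁻³⁴)(2.998×10⁸)/(349×10⁻⁹) = 5.692×10⁻¹⁹ J.
Photons incident: 13.1 / 5.692×10⁻¹⁹ = 2.301×10¹⁹, i.e. 2.301×10¹⁹/6.022×10²³ = 3.821×10⁻⁵ mol.
Photons absorbed: 0.313 × 3.821×10⁻⁵ = 1.196×10⁻⁵ mol.
Φ = 1.461×10⁻⁶ mol / 1.196×10⁻⁵ mol photons = 0.12.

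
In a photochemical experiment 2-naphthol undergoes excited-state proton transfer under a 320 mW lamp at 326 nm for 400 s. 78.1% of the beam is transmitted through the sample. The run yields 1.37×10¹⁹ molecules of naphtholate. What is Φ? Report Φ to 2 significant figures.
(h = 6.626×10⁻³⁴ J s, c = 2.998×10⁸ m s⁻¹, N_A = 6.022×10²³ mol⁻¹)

Φ = 0.30

Product: 1.37×10¹⁹ / 6.022×10²³ = 2.275×10⁻⁵ mol.
Photon energy at 326 nm: hc/λ = (6.626×10⁻³⁴)(2.998×10⁸)/(326×10⁻⁹) = 6.093×10⁻¹⁹ J.
Energy delivered: (320 mW)(400 s) = 128.0 J.
Photons incident: 128.0 / 6.093×10⁻¹⁹ = 2.101×10²⁰, i.e. 2.101×10²⁰/6.022×10²³ = 3.489×10⁻⁴ mol.
Fraction absorbed: 1 − 78.1/100 = 0.2190.
Photons absorbed: 0.2190 × 3.489×10⁻⁴ = 7.641×10⁻⁵ mol.
Φ = 2.275×10⁻⁵ mol / 7.641×10⁻⁵ mol photons = 0.30.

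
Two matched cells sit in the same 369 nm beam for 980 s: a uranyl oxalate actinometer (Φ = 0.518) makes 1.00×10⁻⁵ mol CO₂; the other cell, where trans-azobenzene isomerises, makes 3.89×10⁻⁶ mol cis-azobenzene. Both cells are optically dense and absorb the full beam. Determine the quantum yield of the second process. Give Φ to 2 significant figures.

Φ = 0.20

Photons absorbed by the actinometer: 1.00×10⁻⁵ / 0.518 = 1.931×10⁻⁵ mol.
Φ(unknown) = 3.89×10⁻⁶ / 1.931×10⁻⁵ = 0.20.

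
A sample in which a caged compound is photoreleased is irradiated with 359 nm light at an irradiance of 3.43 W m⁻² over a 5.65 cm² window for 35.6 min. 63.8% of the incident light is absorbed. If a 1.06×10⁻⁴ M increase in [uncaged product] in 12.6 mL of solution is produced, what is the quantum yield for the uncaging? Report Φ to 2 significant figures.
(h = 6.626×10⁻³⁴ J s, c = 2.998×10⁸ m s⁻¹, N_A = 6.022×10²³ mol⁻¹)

Product: (1.06×10⁻⁴ M)(0.0126 L) = 1.336×10⁻⁶ mol.
Photon energy at 359 nm: hc/λ = (6.626×10⁻³⁴)(2.998×10⁸)/(359×10⁻⁹) = 5.533×10⁻¹⁹ J.
Energy delivered: (3.43 W m⁻²)(5.65×10⁻⁴ m²)(2136 s) = 4.139 J.
Photons incident: 4.139 / 5.533×10⁻¹⁹ = 7.481×10¹⁸, i.e. 7.481×10¹⁸/6.022×10²³ = 1.242×10⁻⁵ mol.
Photons absorbed: 0.638 × 1.242×10⁻⁵ = 7.924×10⁻⁶ mol.
Φ = 1.336×10⁻⁶ mol / 7.924×10⁻⁶ mol photons = 0.17.

Φ = 0.17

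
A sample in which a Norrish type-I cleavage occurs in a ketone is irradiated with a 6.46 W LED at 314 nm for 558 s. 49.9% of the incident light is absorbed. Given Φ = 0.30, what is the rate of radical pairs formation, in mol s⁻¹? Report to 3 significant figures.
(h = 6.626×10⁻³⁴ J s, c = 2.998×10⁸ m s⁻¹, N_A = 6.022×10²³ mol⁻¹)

Photon energy at 314 nm: hc/λ = (6.626×10⁻³⁴)(2.998×10⁸)/(314×10⁻⁹) = 6.326×10⁻¹⁹ J.
Energy delivered: (6.46 W)(558 s) = 3605 J.
Photons incident: 3605 / 6.326×10⁻¹⁹ = 5.699×10²¹, i.e. 5.699×10²¹/6.022×10²³ = 0.009464 mol.
Photons absorbed: 0.499 × 0.009464 = 0.004723 mol.
Product formed: 0.30 × 0.004723 = 0.001417 mol.
Rate: 0.001417 / 558 s = 2.54×10⁻⁶ mol s⁻¹.

2.54×10⁻⁶ mol s⁻¹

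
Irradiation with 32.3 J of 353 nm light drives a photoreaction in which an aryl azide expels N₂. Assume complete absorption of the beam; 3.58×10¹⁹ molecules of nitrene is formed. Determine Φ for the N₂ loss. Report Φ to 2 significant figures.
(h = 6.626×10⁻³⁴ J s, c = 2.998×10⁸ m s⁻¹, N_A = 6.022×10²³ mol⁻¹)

Product: 3.58×10¹⁹ / 6.022×10²³ = 5.945×10⁻⁵ mol.
Photon energy at 353 nm: hc/λ = (6.626×10⁻³⁴)(2.998×10⁸)/(353×10⁻⁹) = 5.627×10⁻¹⁹ J.
Photons incident: 32.3 / 5.627×10⁻¹⁹ = 5.740×10¹⁹, i.e. 5.740×10¹⁹/6.022×10²³ = 9.532×10⁻⁵ mol.
Φ = 5.945×10⁻⁵ mol / 9.532×10⁻⁵ mol photons = 0.62.

Φ = 0.62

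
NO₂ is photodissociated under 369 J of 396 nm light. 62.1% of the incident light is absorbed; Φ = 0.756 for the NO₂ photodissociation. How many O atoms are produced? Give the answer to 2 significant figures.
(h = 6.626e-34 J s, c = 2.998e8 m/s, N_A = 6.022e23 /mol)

3.5e20 atoms

Photon energy at 396 nm: hc/λ = (6.626e-34)(2.998e8)/(396e-9) = 5.016e-19 J.
Photons incident: 369 / 5.016e-19 = 7.356e20, i.e. 7.356e20/6.022e23 = 0.001222 mol.
Photons absorbed: 0.621 × 0.001222 = 7.589e-4 mol.
Product: Φ × n_abs = 0.756 × 7.589e-4 = 5.737e-4 mol.
As a count: 5.737e-4 × 6.022e23 = 3.5e20.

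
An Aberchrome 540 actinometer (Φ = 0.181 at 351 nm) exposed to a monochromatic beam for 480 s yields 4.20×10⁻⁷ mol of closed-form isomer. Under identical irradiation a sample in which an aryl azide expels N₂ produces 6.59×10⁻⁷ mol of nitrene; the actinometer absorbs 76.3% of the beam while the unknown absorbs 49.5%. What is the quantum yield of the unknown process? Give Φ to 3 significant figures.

Photons absorbed by the actinometer: 4.20×10⁻⁷ / 0.181 = 2.320×10⁻⁶ mol.
Incident flux: 2.320×10⁻⁶ / 0.763 = 3.041×10⁻⁶ einstein.
Absorbed by unknown: 0.495 × 3.041×10⁻⁶ = 1.505×10⁻⁶ mol.
Φ(unknown) = 6.59×10⁻⁷ / 1.505×10⁻⁶ = 0.438.

Φ = 0.438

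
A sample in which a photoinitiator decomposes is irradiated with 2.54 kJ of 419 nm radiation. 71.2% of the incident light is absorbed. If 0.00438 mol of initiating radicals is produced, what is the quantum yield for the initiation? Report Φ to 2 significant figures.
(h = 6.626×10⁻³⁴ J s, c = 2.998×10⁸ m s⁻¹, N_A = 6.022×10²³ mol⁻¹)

Photon energy at 419 nm: hc/λ = (6.626×10⁻³⁴)(2.998×10⁸)/(419×10⁻⁹) = 4.741×10⁻¹⁹ J.
Incident energy: 2.54 kJ = 2540 J.
Photons incident: 2540 / 4.741×10⁻¹⁹ = 5.358×10²¹, i.e. 5.358×10²¹/6.022×10²³ = 0.008897 mol.
Photons absorbed: 0.712 × 0.008897 = 0.006335 mol.
Φ = 0.00438 mol / 0.006335 mol photons = 0.69.

Φ = 0.69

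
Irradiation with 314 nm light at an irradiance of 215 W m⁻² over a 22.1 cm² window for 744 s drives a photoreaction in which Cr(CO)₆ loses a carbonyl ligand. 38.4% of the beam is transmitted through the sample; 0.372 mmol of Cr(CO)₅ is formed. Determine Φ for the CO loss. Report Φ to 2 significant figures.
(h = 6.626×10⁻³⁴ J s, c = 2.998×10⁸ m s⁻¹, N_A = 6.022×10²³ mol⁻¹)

Product: 0.372 mmol = 3.72×10⁻⁴ mol.
Photon energy at 314 nm: hc/λ = (6.626×10⁻³⁴)(2.998×10⁸)/(314×10⁻⁹) = 6.326×10⁻¹⁹ J.
Energy delivered: (215 W m⁻²)(22.1×10⁻⁴ m²)(744 s) = 353.5 J.
Photons incident: 353.5 / 6.326×10⁻¹⁹ = 5.588×10²⁰, i.e. 5.588×10²⁰/6.022×10²³ = 9.279×10⁻⁴ mol.
Fraction absorbed: 1 − 38.4/100 = 0.6160.
Photons absorbed: 0.6160 × 9.279×10⁻⁴ = 5.716×10⁻⁴ mol.
Φ = 3.72×10⁻⁴ mol / 5.716×10⁻⁴ mol photons = 0.65.

Φ = 0.65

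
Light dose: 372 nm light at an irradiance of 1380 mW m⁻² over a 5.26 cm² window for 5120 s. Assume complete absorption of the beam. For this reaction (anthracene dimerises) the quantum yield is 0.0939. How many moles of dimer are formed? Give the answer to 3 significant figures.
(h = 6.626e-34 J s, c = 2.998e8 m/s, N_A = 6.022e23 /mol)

1.09e-6 mol

Photon energy at 372 nm: hc/λ = (6.626e-34)(2.998e8)/(372e-9) = 5.340e-19 J.
Energy delivered: (1380 mW m⁻²)(5.26e-4 m²)(5120 s) = 3.717 J.
Photons incident: 3.717 / 5.340e-19 = 6.961e18, i.e. 6.961e18/6.022e23 = 1.156e-5 mol.
Product: Φ × n_abs = 0.0939 × 1.156e-5 = 1.085e-6 mol.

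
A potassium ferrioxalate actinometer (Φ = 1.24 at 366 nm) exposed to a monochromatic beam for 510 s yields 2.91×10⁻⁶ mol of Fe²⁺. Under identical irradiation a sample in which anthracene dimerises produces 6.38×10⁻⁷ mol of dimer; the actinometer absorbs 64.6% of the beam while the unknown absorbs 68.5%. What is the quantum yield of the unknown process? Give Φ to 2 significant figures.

Photons absorbed by the actinometer: 2.91×10⁻⁶ / 1.24 = 2.347×10⁻⁶ mol.
Incident flux: 2.347×10⁻⁶ / 0.646 = 3.633×10⁻⁶ einstein.
Absorbed by unknown: 0.685 × 3.633×10⁻⁶ = 2.489×10⁻⁶ mol.
Φ(unknown) = 6.38×10⁻⁷ / 2.489×10⁻⁶ = 0.26.

Φ = 0.26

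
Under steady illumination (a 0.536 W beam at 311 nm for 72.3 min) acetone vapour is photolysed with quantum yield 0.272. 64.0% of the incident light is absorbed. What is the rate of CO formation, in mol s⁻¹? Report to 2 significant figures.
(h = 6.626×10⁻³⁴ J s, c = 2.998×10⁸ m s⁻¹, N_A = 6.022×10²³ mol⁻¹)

Photon energy at 311 nm: hc/λ = (6.626×10⁻³⁴)(2.998×10⁸)/(311×10⁻⁹) = 6.387×10⁻¹⁹ J.
Energy delivered: (0.536 W)(4338 s) = 2325 J.
Photons incident: 2325 / 6.387×10⁻¹⁹ = 3.640×10²¹, i.e. 3.640×10²¹/6.022×10²³ = 0.006045 mol.
Photons absorbed: 0.640 × 0.006045 = 0.003869 mol.
Product formed: 0.272 × 0.003869 = 0.001052 mol.
Rate: 0.001052 / 4338 s = 2.4×10⁻⁷ mol s⁻¹.

2.4×10⁻⁷ mol s⁻¹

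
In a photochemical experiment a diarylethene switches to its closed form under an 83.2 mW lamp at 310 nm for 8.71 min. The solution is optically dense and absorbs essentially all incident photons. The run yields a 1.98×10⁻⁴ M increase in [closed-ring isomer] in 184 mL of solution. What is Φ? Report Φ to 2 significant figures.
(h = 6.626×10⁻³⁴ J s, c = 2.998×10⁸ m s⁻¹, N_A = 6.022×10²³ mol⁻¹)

Product: (1.98×10⁻⁴ M)(0.184 L) = 3.643×10⁻⁵ mol.
Photon energy at 310 nm: hc/λ = (6.626×10⁻³⁴)(2.998×10⁸)/(310×10⁻⁹) = 6.408×10⁻¹⁹ J.
Energy delivered: (83.2 mW)(522.6 s) = 43.48 J.
Photons incident: 43.48 / 6.408×10⁻¹⁹ = 6.785×10¹⁹, i.e. 6.785×10¹⁹/6.022×10²³ = 1.127×10⁻⁴ mol.
Φ = 3.643×10⁻⁵ mol / 1.127×10⁻⁴ mol photons = 0.32.

Φ = 0.32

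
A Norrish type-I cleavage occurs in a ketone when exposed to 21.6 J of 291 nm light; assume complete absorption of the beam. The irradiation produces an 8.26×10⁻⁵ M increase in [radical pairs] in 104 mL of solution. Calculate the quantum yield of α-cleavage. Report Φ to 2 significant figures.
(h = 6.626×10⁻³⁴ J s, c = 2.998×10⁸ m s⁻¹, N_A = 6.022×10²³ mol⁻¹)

Φ = 0.16

Product: (8.26×10⁻⁵ M)(0.104 L) = 8.590×10⁻⁶ mol.
Photon energy at 291 nm: hc/λ = (6.626×10⁻³⁴)(2.998×10⁸)/(291×10⁻⁹) = 6.826×10⁻¹⁹ J.
Photons incident: 21.6 / 6.826×10⁻¹⁹ = 3.164×10¹⁹, i.e. 3.164×10¹⁹/6.022×10²³ = 5.254×10⁻⁵ mol.
Φ = 8.590×10⁻⁶ mol / 5.254×10⁻⁵ mol photons = 0.16.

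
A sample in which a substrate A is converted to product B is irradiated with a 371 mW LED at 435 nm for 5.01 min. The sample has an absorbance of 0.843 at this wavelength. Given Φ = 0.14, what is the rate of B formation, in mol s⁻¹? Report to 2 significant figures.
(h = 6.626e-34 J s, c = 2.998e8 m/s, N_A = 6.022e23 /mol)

Photon energy at 435 nm: hc/λ = (6.626e-34)(2.998e8)/(435e-9) = 4.567e-19 J.
Energy delivered: (371 mW)(300.6 s) = 111.5 J.
Photons incident: 111.5 / 4.567e-19 = 2.441e20, i.e. 2.441e20/6.022e23 = 4.053e-4 mol.
Fraction absorbed: 1 − 10^(−0.843) = 0.8565.
Photons absorbed: 0.8565 × 4.053e-4 = 3.471e-4 mol.
Product formed: 0.14 × 3.471e-4 = 4.859e-5 mol.
Rate: 4.859e-5 / 300.6 s = 1.6e-7 mol s⁻¹.

1.6e-7 mol s⁻¹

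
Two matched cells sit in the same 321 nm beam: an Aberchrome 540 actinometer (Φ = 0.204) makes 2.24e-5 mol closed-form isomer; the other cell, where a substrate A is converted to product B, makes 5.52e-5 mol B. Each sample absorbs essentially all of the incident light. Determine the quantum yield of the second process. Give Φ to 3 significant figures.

Φ = 0.503

Photons absorbed by the actinometer: 2.24e-5 / 0.204 = 1.098e-4 mol.
Φ(unknown) = 5.52e-5 / 1.098e-4 = 0.503.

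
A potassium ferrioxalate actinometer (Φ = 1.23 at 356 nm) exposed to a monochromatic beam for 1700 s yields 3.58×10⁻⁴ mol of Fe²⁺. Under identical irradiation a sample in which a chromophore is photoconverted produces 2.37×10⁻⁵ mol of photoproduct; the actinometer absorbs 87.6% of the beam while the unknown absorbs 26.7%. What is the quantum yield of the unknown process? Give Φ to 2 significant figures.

Photons absorbed by the actinometer: 3.58×10⁻⁴ / 1.23 = 2.911×10⁻⁴ mol.
Incident flux: 2.911×10⁻⁴ / 0.876 = 3.323×10⁻⁴ einstein.
Absorbed by unknown: 0.267 × 3.323×10⁻⁴ = 8.872×10⁻⁵ mol.
Φ(unknown) = 2.37×10⁻⁵ / 8.872×10⁻⁵ = 0.27.

Φ = 0.27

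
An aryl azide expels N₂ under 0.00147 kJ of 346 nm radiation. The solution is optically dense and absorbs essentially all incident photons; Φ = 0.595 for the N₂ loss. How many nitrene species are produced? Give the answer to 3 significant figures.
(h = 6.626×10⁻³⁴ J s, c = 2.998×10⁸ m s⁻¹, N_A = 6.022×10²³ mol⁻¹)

Photon energy at 346 nm: hc/λ = (6.626×10⁻³⁴)(2.998×10⁸)/(346×10⁻⁹) = 5.741×10⁻¹⁹ J.
Incident energy: 0.00147 kJ = 1.47 J.
Photons incident: 1.47 / 5.741×10⁻¹⁹ = 2.561×10¹⁸, i.e. 2.561×10¹⁸/6.022×10²³ = 4.253×10⁻⁶ mol.
Product: Φ × n_abs = 0.595 × 4.253×10⁻⁶ = 2.531×10⁻⁶ mol.
As a count: 2.531×10⁻⁶ × 6.022×10²³ = 1.52×10¹⁸.

1.52×10¹⁸ species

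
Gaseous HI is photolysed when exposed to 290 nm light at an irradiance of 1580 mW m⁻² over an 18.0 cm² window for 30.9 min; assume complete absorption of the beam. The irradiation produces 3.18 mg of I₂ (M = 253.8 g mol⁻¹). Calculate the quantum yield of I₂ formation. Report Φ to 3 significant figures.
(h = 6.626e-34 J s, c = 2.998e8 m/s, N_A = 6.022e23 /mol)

Φ = 0.980

Product: 3.18 mg / 253.8 g mol⁻¹ = 1.253e-5 mol.
Photon energy at 290 nm: hc/λ = (6.626e-34)(2.998e8)/(290e-9) = 6.850e-19 J.
Energy delivered: (1580 mW m⁻²)(18.0e-4 m²)(1854 s) = 5.273 J.
Photons incident: 5.273 / 6.850e-19 = 7.698e18, i.e. 7.698e18/6.022e23 = 1.278e-5 mol.
Φ = 1.253e-5 mol / 1.278e-5 mol photons = 0.980.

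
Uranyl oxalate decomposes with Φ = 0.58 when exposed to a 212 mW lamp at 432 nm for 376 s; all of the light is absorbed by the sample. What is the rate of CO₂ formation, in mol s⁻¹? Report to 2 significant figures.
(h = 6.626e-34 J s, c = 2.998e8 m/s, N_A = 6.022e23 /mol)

Photon energy at 432 nm: hc/λ = (6.626e-34)(2.998e8)/(432e-9) = 4.598e-19 J.
Energy delivered: (212 mW)(376 s) = 79.71 J.
Photons incident: 79.71 / 4.598e-19 = 1.734e20, i.e. 1.734e20/6.022e23 = 2.879e-4 mol.
Product formed: 0.58 × 2.879e-4 = 1.670e-4 mol.
Rate: 1.670e-4 / 376 s = 4.4e-7 mol s⁻¹.

4.4e-7 mol s⁻¹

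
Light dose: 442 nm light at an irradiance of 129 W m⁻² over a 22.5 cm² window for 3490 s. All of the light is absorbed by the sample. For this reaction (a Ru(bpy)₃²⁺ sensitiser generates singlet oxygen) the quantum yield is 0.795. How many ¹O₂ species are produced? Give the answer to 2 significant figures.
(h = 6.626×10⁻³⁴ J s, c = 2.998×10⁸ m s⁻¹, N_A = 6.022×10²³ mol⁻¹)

1.8×10²¹ species

Photon energy at 442 nm: hc/λ = (6.626×10⁻³⁴)(2.998×10⁸)/(442×10⁻⁹) = 4.494×10⁻¹⁹ J.
Energy delivered: (129 W m⁻²)(22.5×10⁻⁴ m²)(3490 s) = 1013 J.
Photons incident: 1013 / 4.494×10⁻¹⁹ = 2.254×10²¹, i.e. 2.254×10²¹/6.022×10²³ = 0.003743 mol.
Product: Φ × n_abs = 0.795 × 0.003743 = 0.002976 mol.
As a count: 0.002976 × 6.022×10²³ = 1.8×10²¹.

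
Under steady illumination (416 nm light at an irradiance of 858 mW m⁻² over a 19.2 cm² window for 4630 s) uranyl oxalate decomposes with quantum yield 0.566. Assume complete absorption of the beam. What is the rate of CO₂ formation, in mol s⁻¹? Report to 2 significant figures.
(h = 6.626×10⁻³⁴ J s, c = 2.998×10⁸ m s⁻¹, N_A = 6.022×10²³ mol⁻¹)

3.2×10⁻⁹ mol s⁻¹

Photon energy at 416 nm: hc/λ = (6.626×10⁻³⁴)(2.998×10⁸)/(416×10⁻⁹) = 4.775×10⁻¹⁹ J.
Energy delivered: (858 mW m⁻²)(19.2×10⁻⁴ m²)(4630 s) = 7.627 J.
Photons incident: 7.627 / 4.775×10⁻¹⁹ = 1.597×10¹⁹, i.e. 1.597×10¹⁹/6.022×10²³ = 2.652×10⁻⁵ mol.
Product formed: 0.566 × 2.652×10⁻⁵ = 1.501×10⁻⁵ mol.
Rate: 1.501×10⁻⁵ / 4630 s = 3.2×10⁻⁹ mol s⁻¹.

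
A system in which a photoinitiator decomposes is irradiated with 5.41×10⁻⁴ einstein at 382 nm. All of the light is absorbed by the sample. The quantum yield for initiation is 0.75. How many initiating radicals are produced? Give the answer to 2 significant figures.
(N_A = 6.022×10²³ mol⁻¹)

Product: Φ × n_abs = 0.75 × 5.41×10⁻⁴ = 4.058×10⁻⁴ mol.
As a count: 4.058×10⁻⁴ × 6.022×10²³ = 2.4×10²⁰.

2.4×10²⁰ initiating radicals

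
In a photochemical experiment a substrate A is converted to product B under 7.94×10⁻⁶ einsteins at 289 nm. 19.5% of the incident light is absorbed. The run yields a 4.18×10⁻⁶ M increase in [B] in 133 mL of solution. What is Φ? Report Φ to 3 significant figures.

Φ = 0.359

Product: (4.18×10⁻⁶ M)(0.133 L) = 5.559×10⁻⁷ mol.
Photons absorbed: 0.195 × 7.94×10⁻⁶ = 1.548×10⁻⁶ mol.
Φ = 5.559×10⁻⁷ mol / 1.548×10⁻⁶ mol photons = 0.359.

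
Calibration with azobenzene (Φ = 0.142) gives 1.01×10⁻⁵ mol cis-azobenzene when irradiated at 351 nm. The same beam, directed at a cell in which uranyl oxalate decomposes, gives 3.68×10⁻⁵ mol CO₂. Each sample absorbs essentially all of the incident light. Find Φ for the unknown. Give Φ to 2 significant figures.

Φ = 0.52

Photons absorbed by the actinometer: 1.01×10⁻⁵ / 0.142 = 7.113×10⁻⁵ mol.
Φ(unknown) = 3.68×10⁻⁵ / 7.113×10⁻⁵ = 0.52.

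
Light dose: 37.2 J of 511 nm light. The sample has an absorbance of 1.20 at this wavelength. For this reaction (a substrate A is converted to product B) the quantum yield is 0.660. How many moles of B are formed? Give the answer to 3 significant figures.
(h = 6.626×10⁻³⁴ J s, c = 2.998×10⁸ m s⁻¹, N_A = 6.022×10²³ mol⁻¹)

9.83×10⁻⁵ mol

Photon energy at 511 nm: hc/λ = (6.626×10⁻³⁴)(2.998×10⁸)/(511×10⁻⁹) = 3.887×10⁻¹⁹ J.
Photons incident: 37.2 / 3.887×10⁻¹⁹ = 9.570×10¹⁹, i.e. 9.570×10¹⁹/6.022×10²³ = 1.589×10⁻⁴ mol.
Fraction absorbed: 1 − 10^(−1.20) = 0.9369.
Photons absorbed: 0.9369 × 1.589×10⁻⁴ = 1.489×10⁻⁴ mol.
Product: Φ × n_abs = 0.660 × 1.489×10⁻⁴ = 9.827×10⁻⁵ mol.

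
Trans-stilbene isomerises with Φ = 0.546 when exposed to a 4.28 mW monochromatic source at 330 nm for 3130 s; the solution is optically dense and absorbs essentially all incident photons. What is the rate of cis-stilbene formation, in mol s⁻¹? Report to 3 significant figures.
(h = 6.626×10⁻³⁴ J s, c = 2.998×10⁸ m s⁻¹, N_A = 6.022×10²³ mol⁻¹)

Photon energy at 330 nm: hc/λ = (6.626×10⁻³⁴)(2.998×10⁸)/(330×10⁻⁹) = 6.020×10⁻¹⁹ J.
Energy delivered: (4.28 mW)(3130 s) = 13.40 J.
Photons incident: 13.40 / 6.020×10⁻¹⁹ = 2.226×10¹⁹, i.e. 2.226×10¹⁹/6.022×10²³ = 3.696×10⁻⁵ mol.
Product formed: 0.546 × 3.696×10⁻⁵ = 2.018×10⁻⁵ mol.
Rate: 2.018×10⁻⁵ / 3130 s = 6.45×10⁻⁹ mol s⁻¹.

6.45×10⁻⁹ mol s⁻¹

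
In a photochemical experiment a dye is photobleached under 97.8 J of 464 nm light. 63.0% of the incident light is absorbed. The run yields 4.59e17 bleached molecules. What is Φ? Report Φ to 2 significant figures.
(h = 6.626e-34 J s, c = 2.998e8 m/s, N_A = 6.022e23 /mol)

Φ = 0.0032

Product: 4.59e17 / 6.022e23 = 7.622e-7 mol.
Photon energy at 464 nm: hc/λ = (6.626e-34)(2.998e8)/(464e-9) = 4.281e-19 J.
Photons incident: 97.8 / 4.281e-19 = 2.285e20, i.e. 2.285e20/6.022e23 = 3.794e-4 mol.
Photons absorbed: 0.630 × 3.794e-4 = 2.390e-4 mol.
Φ = 7.622e-7 mol / 2.390e-4 mol photons = 0.0032.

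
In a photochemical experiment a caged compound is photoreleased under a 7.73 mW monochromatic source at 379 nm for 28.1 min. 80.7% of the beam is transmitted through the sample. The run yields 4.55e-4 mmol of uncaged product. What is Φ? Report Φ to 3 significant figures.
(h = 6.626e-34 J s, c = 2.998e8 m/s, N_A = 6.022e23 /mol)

Φ = 0.0571

Product: 4.55e-4 mmol = 4.55e-7 mol.
Photon energy at 379 nm: hc/λ = (6.626e-34)(2.998e8)/(379e-9) = 5.241e-19 J.
Energy delivered: (7.73 mW)(1686 s) = 13.03 J.
Photons incident: 13.03 / 5.241e-19 = 2.486e19, i.e. 2.486e19/6.022e23 = 4.128e-5 mol.
Fraction absorbed: 1 − 80.7/100 = 0.1930.
Photons absorbed: 0.1930 × 4.128e-5 = 7.967e-6 mol.
Φ = 4.55e-7 mol / 7.967e-6 mol photons = 0.0571.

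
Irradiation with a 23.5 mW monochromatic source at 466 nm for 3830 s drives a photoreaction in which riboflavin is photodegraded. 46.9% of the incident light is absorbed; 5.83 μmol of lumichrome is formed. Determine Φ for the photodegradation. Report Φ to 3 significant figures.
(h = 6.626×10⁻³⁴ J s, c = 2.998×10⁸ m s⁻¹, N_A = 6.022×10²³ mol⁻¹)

Φ = 0.0355

Product: 5.83 μmol = 5.83×10⁻⁶ mol.
Photon energy at 466 nm: hc/λ = (6.626×10⁻³⁴)(2.998×10⁸)/(466×10⁻⁹) = 4.263×10⁻¹⁹ J.
Energy delivered: (23.5 mW)(3830 s) = 90.01 J.
Photons incident: 90.01 / 4.263×10⁻¹⁹ = 2.111×10²⁰, i.e. 2.111×10²⁰/6.022×10²³ = 3.505×10⁻⁴ mol.
Photons absorbed: 0.469 × 3.505×10⁻⁴ = 1.644×10⁻⁴ mol.
Φ = 5.83×10⁻⁶ mol / 1.644×10⁻⁴ mol photons = 0.0355.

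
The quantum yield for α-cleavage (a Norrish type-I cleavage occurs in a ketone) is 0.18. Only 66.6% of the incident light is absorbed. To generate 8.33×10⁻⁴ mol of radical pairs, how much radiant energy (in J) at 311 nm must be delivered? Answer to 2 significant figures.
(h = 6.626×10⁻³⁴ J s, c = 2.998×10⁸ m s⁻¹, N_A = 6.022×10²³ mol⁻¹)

Photons that must be absorbed: 8.33×10⁻⁴ / 0.18 = 0.004628 mol.
Incident photons needed: 0.004628 / 0.666 = 0.006949 mol.
Photon energy: hc/λ = 6.387×10⁻¹⁹ J; per mole, 3.846×10⁵ J mol⁻¹.
Energy required: 0.006949 × 3.846×10⁵ = 2700 J.

2700 J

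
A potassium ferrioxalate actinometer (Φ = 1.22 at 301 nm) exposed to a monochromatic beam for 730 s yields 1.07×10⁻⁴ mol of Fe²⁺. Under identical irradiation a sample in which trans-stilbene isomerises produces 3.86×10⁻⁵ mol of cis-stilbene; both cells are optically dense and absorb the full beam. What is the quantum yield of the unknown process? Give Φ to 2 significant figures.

Φ = 0.44

Photons absorbed by the actinometer: 1.07×10⁻⁴ / 1.22 = 8.770×10⁻⁵ mol.
Φ(unknown) = 3.86×10⁻⁵ / 8.770×10⁻⁵ = 0.44.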